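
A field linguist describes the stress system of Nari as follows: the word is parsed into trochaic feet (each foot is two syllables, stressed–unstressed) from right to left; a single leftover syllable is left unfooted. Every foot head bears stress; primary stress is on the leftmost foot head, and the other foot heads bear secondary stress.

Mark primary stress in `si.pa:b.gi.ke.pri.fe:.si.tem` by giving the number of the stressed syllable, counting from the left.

Parse right to left into trochaic (ˈσσ) feet: (ˈsi.pa:b) (ˈgi.ke) (ˈpri.fe:) (ˈsi.tem).
Foot heads (stressed positions): 1, 3, 5, 7.
End Rule Leftmost: primary stress on the leftmost head = syllable 1.
Primary stress: syllable 1 → ˈsi.pa:b.gi.ke.pri.fe:.si.tem.

1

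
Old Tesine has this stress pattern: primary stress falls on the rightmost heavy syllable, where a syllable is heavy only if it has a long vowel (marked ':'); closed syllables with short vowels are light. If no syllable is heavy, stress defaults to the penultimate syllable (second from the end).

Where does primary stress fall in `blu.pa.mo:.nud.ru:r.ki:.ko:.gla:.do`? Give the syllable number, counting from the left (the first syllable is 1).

Weights: 1 blu L, 2 pa L, 3 mo: H, 4 nud L, 5 ru:r H, 6 ki: H, 7 ko: H, 8 gla: H, 9 do L.
Heavy syllables in the domain: 3, 5, 6, 7, 8. The rightmost is syllable 8 (gla:).
Primary stress: syllable 8 → blu.pa.mo:.nud.ru:r.ki:.ko:.ˈgla:.do.

8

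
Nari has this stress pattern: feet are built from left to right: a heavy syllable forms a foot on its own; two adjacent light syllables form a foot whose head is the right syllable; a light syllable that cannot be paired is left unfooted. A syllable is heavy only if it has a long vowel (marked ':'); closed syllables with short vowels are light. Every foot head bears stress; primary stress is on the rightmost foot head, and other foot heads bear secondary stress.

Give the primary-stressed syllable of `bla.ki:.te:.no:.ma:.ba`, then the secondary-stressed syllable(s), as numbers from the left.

primary 5, secondary 2, 3, 4

Weights: 1 bla L, 2 ki: H, 3 te: H, 4 no: H, 5 ma: H, 6 ba L.
Parse left to right (heavy = foot alone; LL = one foot; stranded L unfooted): bla (ˈki:) (ˈte:) (ˈno:) (ˈma:) ba.
Foot heads: 2, 3, 4, 5.
Primary stress on the rightmost head = syllable 5.
Secondary stress on 2, 3, 4: bla.ˌki:.ˌte:.ˌno:.ˈma:.ba.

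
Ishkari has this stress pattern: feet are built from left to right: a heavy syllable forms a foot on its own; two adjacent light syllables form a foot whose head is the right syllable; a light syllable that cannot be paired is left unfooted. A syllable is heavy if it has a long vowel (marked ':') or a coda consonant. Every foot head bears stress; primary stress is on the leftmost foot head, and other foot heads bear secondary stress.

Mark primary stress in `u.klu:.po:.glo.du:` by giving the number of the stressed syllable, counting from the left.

Weights: 1 u L, 2 klu: H, 3 po: H, 4 glo L, 5 du: H.
Parse left to right (heavy = foot alone; LL = one foot; stranded L unfooted): u (ˈklu:) (ˈpo:) glo (ˈdu:).
Foot heads: 2, 3, 5.
Primary stress on the leftmost head = syllable 2.
Primary stress: syllable 2 → u.ˈklu:.po:.glo.du:.

2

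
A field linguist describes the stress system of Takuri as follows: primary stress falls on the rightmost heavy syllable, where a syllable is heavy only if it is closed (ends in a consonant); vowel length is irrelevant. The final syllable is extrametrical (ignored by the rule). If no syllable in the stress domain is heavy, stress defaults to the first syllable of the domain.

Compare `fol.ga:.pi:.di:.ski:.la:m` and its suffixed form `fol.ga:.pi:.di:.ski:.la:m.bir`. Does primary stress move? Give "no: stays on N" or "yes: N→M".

Base `fol.ga:.pi:.di:.ski:.la:m` (6 syllables):
  The final syllable (6, la:m) is extrametrical; the stress domain is syllables 1–5.
  Weights: 1 fol H, 2 ga: L, 3 pi: L, 4 di: L, 5 ski: L.
  Heavy syllables in the domain: 1. The rightmost is syllable 1 (fol).
  → primary stress on syllable 1.
Suffixed `fol.ga:.pi:.di:.ski:.la:m.bir` (7 syllables):
  The final syllable (7, bir) is extrametrical; the stress domain is syllables 1–6.
  Weights: 1 fol H, 2 ga: L, 3 pi: L, 4 di: L, 5 ski: L, 6 la:m H.
  Heavy syllables in the domain: 1, 6. The rightmost is syllable 6 (la:m).
  → primary stress on syllable 6.

yes: 1→6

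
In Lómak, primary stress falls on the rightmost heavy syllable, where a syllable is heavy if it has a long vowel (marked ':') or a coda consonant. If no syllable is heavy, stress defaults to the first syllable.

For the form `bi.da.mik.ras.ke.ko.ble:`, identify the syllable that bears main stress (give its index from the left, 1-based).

Weights: 1 bi L, 2 da L, 3 mik H, 4 ras H, 5 ke L, 6 ko L, 7 ble: H.
Heavy syllables in the domain: 3, 4, 7. The rightmost is syllable 7 (ble:).
Primary stress: syllable 7 → bi.da.mik.ras.ke.ko.ˈble:.

7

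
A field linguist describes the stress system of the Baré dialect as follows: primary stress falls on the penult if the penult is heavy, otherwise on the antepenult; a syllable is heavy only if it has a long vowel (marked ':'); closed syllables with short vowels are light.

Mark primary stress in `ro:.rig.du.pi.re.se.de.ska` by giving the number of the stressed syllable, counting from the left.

6

Weights: 6 se L, 7 de L, 8 ska L.
The penult (syllable 7, de) is light, so stress falls on the antepenult (syllable 6, se).
Primary stress: syllable 6 → ro:.rig.du.pi.re.ˈse.de.ska.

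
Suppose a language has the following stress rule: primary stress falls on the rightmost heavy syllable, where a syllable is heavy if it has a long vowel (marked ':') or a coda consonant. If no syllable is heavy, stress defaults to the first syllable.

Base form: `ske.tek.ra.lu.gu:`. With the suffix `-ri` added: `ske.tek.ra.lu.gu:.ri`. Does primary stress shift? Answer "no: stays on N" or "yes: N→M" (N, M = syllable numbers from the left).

no: stays on 5

Base `ske.tek.ra.lu.gu:` (5 syllables):
  Weights: 1 ske L, 2 tek H, 3 ra L, 4 lu L, 5 gu: H.
  Heavy syllables in the domain: 2, 5. The rightmost is syllable 5 (gu:).
  → primary stress on syllable 5.
Suffixed `ske.tek.ra.lu.gu:.ri` (6 syllables):
  Weights: 1 ske L, 2 tek H, 3 ra L, 4 lu L, 5 gu: H, 6 ri L.
  Heavy syllables in the domain: 2, 5. The rightmost is syllable 5 (gu:).
  → primary stress on syllable 5.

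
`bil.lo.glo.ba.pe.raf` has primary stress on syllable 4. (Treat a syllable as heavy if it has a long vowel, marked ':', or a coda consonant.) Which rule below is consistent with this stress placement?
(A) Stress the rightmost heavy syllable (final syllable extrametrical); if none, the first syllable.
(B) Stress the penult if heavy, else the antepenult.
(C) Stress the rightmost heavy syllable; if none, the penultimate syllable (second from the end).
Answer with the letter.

B

Rule A → syllable 1 (observed: 4).
Rule B → syllable 4 ✓.
Rule C → syllable 6 (observed: 4).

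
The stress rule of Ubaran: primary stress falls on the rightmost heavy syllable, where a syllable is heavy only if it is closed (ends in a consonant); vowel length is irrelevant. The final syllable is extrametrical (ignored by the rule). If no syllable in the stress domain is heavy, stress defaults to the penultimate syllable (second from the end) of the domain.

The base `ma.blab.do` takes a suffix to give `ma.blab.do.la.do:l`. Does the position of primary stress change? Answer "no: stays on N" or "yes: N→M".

Base `ma.blab.do` (3 syllables):
  The final syllable (3, do) is extrametrical; the stress domain is syllables 1–2.
  Weights: 1 ma L, 2 blab H.
  Heavy syllables in the domain: 2. The rightmost is syllable 2 (blab).
  → primary stress on syllable 2.
Suffixed `ma.blab.do.la.do:l` (5 syllables):
  The final syllable (5, do:l) is extrametrical; the stress domain is syllables 1–4.
  Weights: 1 ma L, 2 blab H, 3 do L, 4 la L.
  Heavy syllables in the domain: 2. The rightmost is syllable 2 (blab).
  → primary stress on syllable 2.

no: stays on 2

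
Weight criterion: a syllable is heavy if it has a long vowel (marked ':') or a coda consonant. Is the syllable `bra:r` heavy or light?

heavy

`bra:r`: long vowel, closed (coda /r/). Long vowel and closed → heavy.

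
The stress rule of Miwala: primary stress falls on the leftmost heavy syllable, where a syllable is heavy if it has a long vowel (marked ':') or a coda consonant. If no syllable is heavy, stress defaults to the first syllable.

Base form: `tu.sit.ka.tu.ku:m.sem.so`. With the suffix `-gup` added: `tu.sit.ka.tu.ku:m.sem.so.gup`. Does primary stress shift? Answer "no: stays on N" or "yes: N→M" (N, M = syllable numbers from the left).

Base `tu.sit.ka.tu.ku:m.sem.so` (7 syllables):
  Weights: 1 tu L, 2 sit H, 3 ka L, 4 tu L, 5 ku:m H, 6 sem H, 7 so L.
  Heavy syllables in the domain: 2, 5, 6. The leftmost is syllable 2 (sit).
  → primary stress on syllable 2.
Suffixed `tu.sit.ka.tu.ku:m.sem.so.gup` (8 syllables):
  Weights: 1 tu L, 2 sit H, 3 ka L, 4 tu L, 5 ku:m H, 6 sem H, 7 so L, 8 gup H.
  Heavy syllables in the domain: 2, 5, 6, 8. The leftmost is syllable 2 (sit).
  → primary stress on syllable 2.

no: stays on 2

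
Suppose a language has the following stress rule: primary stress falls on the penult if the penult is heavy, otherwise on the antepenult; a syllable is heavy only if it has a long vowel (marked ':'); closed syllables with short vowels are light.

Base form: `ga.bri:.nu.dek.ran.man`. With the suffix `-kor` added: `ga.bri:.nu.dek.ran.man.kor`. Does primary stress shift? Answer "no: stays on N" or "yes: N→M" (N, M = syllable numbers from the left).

Base `ga.bri:.nu.dek.ran.man` (6 syllables):
  Weights: 4 dek L, 5 ran L, 6 man L.
  The penult (syllable 5, ran) is light, so stress falls on the antepenult (syllable 4, dek).
  → primary stress on syllable 4.
Suffixed `ga.bri:.nu.dek.ran.man.kor` (7 syllables):
  Weights: 5 ran L, 6 man L, 7 kor L.
  The penult (syllable 6, man) is light, so stress falls on the antepenult (syllable 5, ran).
  → primary stress on syllable 5.

yes: 4→5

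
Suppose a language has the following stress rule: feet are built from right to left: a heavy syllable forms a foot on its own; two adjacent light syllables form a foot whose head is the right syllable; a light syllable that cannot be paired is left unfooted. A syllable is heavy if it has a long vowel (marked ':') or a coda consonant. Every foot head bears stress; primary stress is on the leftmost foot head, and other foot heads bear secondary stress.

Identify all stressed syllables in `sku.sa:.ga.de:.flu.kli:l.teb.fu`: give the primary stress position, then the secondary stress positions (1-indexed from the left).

primary 2, secondary 4, 6, 7

Weights: 1 sku L, 2 sa: H, 3 ga L, 4 de: H, 5 flu L, 6 kli:l H, 7 teb H, 8 fu L.
Parse right to left (heavy = foot alone; LL = one foot; stranded L unfooted): sku (ˈsa:) ga (ˈde:) flu (ˈkli:l) (ˈteb) fu.
Foot heads: 2, 4, 6, 7.
Primary stress on the leftmost head = syllable 2.
Secondary stress on 4, 6, 7: sku.ˈsa:.ga.ˌde:.flu.ˌkli:l.ˌteb.fu.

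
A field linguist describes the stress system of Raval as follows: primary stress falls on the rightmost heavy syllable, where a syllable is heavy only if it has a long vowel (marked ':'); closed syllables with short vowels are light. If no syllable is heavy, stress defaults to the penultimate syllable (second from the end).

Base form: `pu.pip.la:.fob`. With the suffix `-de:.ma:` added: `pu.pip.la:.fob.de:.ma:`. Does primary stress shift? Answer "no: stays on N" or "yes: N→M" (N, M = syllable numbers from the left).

yes: 3→6

Base `pu.pip.la:.fob` (4 syllables):
  Weights: 1 pu L, 2 pip L, 3 la: H, 4 fob L.
  Heavy syllables in the domain: 3. The rightmost is syllable 3 (la:).
  → primary stress on syllable 3.
Suffixed `pu.pip.la:.fob.de:.ma:` (6 syllables):
  Weights: 1 pu L, 2 pip L, 3 la: H, 4 fob L, 5 de: H, 6 ma: H.
  Heavy syllables in the domain: 3, 5, 6. The rightmost is syllable 6 (ma:).
  → primary stress on syllable 6.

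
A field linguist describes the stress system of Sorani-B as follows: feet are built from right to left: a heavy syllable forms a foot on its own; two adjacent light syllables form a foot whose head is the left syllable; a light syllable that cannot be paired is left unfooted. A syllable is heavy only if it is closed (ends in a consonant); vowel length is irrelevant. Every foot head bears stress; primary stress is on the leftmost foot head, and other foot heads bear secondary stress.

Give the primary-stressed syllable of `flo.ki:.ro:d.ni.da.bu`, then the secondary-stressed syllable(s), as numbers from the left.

primary 1, secondary 3, 5

Weights: 1 flo L, 2 ki: L, 3 ro:d H, 4 ni L, 5 da L, 6 bu L.
Parse right to left (heavy = foot alone; LL = one foot; stranded L unfooted): (ˈflo.ki:) (ˈro:d) ni (ˈda.bu).
Foot heads: 1, 3, 5.
Primary stress on the leftmost head = syllable 1.
Secondary stress on 3, 5: ˈflo.ki:.ˌro:d.ni.ˌda.bu.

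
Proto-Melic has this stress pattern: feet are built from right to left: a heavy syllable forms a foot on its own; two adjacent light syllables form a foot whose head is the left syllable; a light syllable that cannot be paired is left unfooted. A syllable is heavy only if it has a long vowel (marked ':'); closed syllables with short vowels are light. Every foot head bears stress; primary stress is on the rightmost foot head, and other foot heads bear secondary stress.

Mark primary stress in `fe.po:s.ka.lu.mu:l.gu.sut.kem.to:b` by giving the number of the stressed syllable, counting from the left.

Weights: 1 fe L, 2 po:s H, 3 ka L, 4 lu L, 5 mu:l H, 6 gu L, 7 sut L, 8 kem L, 9 to:b H.
Parse right to left (heavy = foot alone; LL = one foot; stranded L unfooted): fe (ˈpo:s) (ˈka.lu) (ˈmu:l) gu (ˈsut.kem) (ˈto:b).
Foot heads: 2, 3, 5, 7, 9.
Primary stress on the rightmost head = syllable 9.
Primary stress: syllable 9 → fe.po:s.ka.lu.mu:l.gu.sut.kem.ˈto:b.

9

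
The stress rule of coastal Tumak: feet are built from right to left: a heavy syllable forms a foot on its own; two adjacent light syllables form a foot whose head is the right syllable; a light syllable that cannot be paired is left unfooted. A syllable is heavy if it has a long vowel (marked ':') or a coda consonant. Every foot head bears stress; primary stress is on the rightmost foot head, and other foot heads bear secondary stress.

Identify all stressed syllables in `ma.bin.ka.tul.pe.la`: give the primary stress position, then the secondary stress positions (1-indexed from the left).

Weights: 1 ma L, 2 bin H, 3 ka L, 4 tul H, 5 pe L, 6 la L.
Parse right to left (heavy = foot alone; LL = one foot; stranded L unfooted): ma (ˈbin) ka (ˈtul) (pe.ˈla).
Foot heads: 2, 4, 6.
Primary stress on the rightmost head = syllable 6.
Secondary stress on 2, 4: ma.ˌbin.ka.ˌtul.pe.ˈla.

primary 6, secondary 2, 4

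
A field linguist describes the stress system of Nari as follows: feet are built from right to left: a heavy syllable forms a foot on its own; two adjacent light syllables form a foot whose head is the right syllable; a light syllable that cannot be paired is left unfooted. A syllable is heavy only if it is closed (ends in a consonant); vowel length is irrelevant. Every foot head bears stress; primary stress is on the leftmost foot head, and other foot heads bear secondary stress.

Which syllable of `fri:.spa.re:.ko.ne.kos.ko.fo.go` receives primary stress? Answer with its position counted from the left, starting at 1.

Weights: 1 fri: L, 2 spa L, 3 re: L, 4 ko L, 5 ne L, 6 kos H, 7 ko L, 8 fo L, 9 go L.
Parse right to left (heavy = foot alone; LL = one foot; stranded L unfooted): fri: (spa.ˈre:) (ko.ˈne) (ˈkos) ko (fo.ˈgo).
Foot heads: 3, 5, 6, 9.
Primary stress on the leftmost head = syllable 3.
Primary stress: syllable 3 → fri:.spa.ˈre:.ko.ne.kos.ko.fo.go.

3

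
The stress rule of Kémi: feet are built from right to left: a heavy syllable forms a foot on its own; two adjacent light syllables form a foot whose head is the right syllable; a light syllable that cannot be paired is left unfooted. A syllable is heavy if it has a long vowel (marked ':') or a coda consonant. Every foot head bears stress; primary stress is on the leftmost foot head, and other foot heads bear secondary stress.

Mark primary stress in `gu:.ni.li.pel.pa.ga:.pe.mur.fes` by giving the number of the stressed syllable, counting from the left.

1

Weights: 1 gu: H, 2 ni L, 3 li L, 4 pel H, 5 pa L, 6 ga: H, 7 pe L, 8 mur H, 9 fes H.
Parse right to left (heavy = foot alone; LL = one foot; stranded L unfooted): (ˈgu:) (ni.ˈli) (ˈpel) pa (ˈga:) pe (ˈmur) (ˈfes).
Foot heads: 1, 3, 4, 6, 8, 9.
Primary stress on the leftmost head = syllable 1.
Primary stress: syllable 1 → ˈgu:.ni.li.pel.pa.ga:.pe.mur.fes.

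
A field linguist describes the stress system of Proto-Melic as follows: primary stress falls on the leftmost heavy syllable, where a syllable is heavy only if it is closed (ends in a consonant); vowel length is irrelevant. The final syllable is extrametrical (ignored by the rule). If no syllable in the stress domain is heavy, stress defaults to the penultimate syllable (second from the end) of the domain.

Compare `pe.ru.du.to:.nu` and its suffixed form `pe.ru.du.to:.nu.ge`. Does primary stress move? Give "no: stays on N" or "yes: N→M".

Base `pe.ru.du.to:.nu` (5 syllables):
  The final syllable (5, nu) is extrametrical; the stress domain is syllables 1–4.
  Weights: 1 pe L, 2 ru L, 3 du L, 4 to: L.
  No heavy syllable in the domain; default to the penultimate syllable (second from the end) of the domain = syllable 3.
  → primary stress on syllable 3.
Suffixed `pe.ru.du.to:.nu.ge` (6 syllables):
  The final syllable (6, ge) is extrametrical; the stress domain is syllables 1–5.
  Weights: 1 pe L, 2 ru L, 3 du L, 4 to: L, 5 nu L.
  No heavy syllable in the domain; default to the penultimate syllable (second from the end) of the domain = syllable 4.
  → primary stress on syllable 4.

yes: 3→4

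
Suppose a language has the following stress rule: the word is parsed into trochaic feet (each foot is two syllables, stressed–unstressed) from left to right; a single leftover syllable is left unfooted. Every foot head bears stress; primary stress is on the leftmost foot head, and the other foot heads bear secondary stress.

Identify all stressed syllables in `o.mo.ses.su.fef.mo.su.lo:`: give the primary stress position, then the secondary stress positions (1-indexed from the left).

Parse left to right into trochaic (ˈσσ) feet: (ˈo.mo) (ˈses.su) (ˈfef.mo) (ˈsu.lo:).
Foot heads (stressed positions): 1, 3, 5, 7.
End Rule Leftmost: primary stress on the leftmost head = syllable 1.
Secondary stress on 3, 5, 7: ˈo.mo.ˌses.su.ˌfef.mo.ˌsu.lo:.

primary 1, secondary 3, 5, 7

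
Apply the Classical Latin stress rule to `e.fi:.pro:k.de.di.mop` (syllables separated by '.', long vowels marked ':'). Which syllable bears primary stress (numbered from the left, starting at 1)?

Classical Latin: stress the penult if heavy (long vowel or closed), else the antepenult.
Weights: 4 de L, 5 di L, 6 mop H.
The penult (syllable 5, di) is light, so stress falls on the antepenult (syllable 4, de).
Stress on syllable 4: e.fi:.pro:k.ˈde.di.mop.

4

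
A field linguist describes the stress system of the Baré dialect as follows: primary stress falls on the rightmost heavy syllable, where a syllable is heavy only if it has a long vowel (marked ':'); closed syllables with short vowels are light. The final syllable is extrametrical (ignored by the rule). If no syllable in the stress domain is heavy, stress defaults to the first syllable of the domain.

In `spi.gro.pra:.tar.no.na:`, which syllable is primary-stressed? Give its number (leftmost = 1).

3

The final syllable (6, na:) is extrametrical; the stress domain is syllables 1–5.
Weights: 1 spi L, 2 gro L, 3 pra: H, 4 tar L, 5 no L.
Heavy syllables in the domain: 3. The rightmost is syllable 3 (pra:).
Primary stress: syllable 3 → spi.gro.ˈpra:.tar.no.na:.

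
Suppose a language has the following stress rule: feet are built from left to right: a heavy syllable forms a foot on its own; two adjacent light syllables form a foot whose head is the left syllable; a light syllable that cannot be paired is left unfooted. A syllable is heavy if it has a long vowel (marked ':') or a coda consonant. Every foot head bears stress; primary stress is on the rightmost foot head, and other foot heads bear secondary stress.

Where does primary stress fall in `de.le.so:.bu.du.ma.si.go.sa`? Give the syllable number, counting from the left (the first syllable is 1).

8

Weights: 1 de L, 2 le L, 3 so: H, 4 bu L, 5 du L, 6 ma L, 7 si L, 8 go L, 9 sa L.
Parse left to right (heavy = foot alone; LL = one foot; stranded L unfooted): (ˈde.le) (ˈso:) (ˈbu.du) (ˈma.si) (ˈgo.sa).
Foot heads: 1, 3, 4, 6, 8.
Primary stress on the rightmost head = syllable 8.
Primary stress: syllable 8 → de.le.so:.bu.du.ma.si.ˈgo.sa.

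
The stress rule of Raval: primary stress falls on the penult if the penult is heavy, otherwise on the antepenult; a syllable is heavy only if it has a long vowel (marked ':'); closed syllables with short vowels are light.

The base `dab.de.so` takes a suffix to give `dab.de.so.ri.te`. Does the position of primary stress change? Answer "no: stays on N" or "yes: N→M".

yes: 1→3

Base `dab.de.so` (3 syllables):
  Weights: 1 dab L, 2 de L, 3 so L.
  The penult (syllable 2, de) is light, so stress falls on the antepenult (syllable 1, dab).
  → primary stress on syllable 1.
Suffixed `dab.de.so.ri.te` (5 syllables):
  Weights: 3 so L, 4 ri L, 5 te L.
  The penult (syllable 4, ri) is light, so stress falls on the antepenult (syllable 3, so).
  → primary stress on syllable 3.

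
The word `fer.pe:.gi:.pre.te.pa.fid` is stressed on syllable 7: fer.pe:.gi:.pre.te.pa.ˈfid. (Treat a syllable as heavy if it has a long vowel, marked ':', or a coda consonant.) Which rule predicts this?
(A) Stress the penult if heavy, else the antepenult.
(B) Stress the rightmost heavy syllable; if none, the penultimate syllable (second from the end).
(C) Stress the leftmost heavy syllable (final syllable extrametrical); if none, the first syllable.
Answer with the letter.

Rule A → syllable 5 (observed: 7).
Rule B → syllable 7 ✓.
Rule C → syllable 1 (observed: 7).

B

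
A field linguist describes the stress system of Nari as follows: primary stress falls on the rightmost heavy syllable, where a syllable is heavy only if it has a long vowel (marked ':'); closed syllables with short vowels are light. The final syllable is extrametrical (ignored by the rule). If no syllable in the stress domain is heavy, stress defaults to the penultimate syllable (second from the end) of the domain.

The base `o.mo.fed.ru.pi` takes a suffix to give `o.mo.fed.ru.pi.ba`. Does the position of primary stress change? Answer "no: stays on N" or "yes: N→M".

Base `o.mo.fed.ru.pi` (5 syllables):
  The final syllable (5, pi) is extrametrical; the stress domain is syllables 1–4.
  Weights: 1 o L, 2 mo L, 3 fed L, 4 ru L.
  No heavy syllable in the domain; default to the penultimate syllable (second from the end) of the domain = syllable 3.
  → primary stress on syllable 3.
Suffixed `o.mo.fed.ru.pi.ba` (6 syllables):
  The final syllable (6, ba) is extrametrical; the stress domain is syllables 1–5.
  Weights: 1 o L, 2 mo L, 3 fed L, 4 ru L, 5 pi L.
  No heavy syllable in the domain; default to the penultimate syllable (second from the end) of the domain = syllable 4.
  → primary stress on syllable 4.

yes: 3→4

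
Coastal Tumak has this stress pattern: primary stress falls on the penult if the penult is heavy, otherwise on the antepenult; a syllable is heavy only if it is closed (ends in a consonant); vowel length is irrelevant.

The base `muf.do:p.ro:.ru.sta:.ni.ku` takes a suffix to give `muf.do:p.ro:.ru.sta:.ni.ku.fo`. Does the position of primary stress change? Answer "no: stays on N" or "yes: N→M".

yes: 5→6

Base `muf.do:p.ro:.ru.sta:.ni.ku` (7 syllables):
  Weights: 5 sta: L, 6 ni L, 7 ku L.
  The penult (syllable 6, ni) is light, so stress falls on the antepenult (syllable 5, sta:).
  → primary stress on syllable 5.
Suffixed `muf.do:p.ro:.ru.sta:.ni.ku.fo` (8 syllables):
  Weights: 6 ni L, 7 ku L, 8 fo L.
  The penult (syllable 7, ku) is light, so stress falls on the antepenult (syllable 6, ni).
  → primary stress on syllable 6.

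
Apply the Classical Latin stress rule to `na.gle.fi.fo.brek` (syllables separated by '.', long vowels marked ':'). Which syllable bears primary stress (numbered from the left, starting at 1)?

3

Classical Latin: stress the penult if heavy (long vowel or closed), else the antepenult.
Weights: 3 fi L, 4 fo L, 5 brek H.
The penult (syllable 4, fo) is light, so stress falls on the antepenult (syllable 3, fi).
Stress on syllable 3: na.gle.ˈfi.fo.brek.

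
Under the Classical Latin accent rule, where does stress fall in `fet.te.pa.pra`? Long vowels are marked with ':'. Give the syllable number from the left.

Classical Latin: stress the penult if heavy (long vowel or closed), else the antepenult.
Weights: 2 te L, 3 pa L, 4 pra L.
The penult (syllable 3, pa) is light, so stress falls on the antepenult (syllable 2, te).
Stress on syllable 2: fet.ˈte.pa.pra.

2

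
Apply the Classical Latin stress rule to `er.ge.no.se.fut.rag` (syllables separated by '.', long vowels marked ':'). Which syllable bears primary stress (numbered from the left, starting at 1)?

Classical Latin: stress the penult if heavy (long vowel or closed), else the antepenult.
Weights: 4 se L, 5 fut H, 6 rag H.
The penult (syllable 5, fut) is heavy, so it takes stress.
Stress on syllable 5: er.ge.no.se.ˈfut.rag.

5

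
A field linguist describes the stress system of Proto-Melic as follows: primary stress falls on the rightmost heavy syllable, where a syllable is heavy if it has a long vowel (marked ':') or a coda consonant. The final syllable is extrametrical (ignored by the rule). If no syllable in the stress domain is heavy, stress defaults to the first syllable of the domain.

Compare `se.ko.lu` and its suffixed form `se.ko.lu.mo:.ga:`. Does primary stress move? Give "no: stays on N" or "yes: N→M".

yes: 1→4

Base `se.ko.lu` (3 syllables):
  The final syllable (3, lu) is extrametrical; the stress domain is syllables 1–2.
  Weights: 1 se L, 2 ko L.
  No heavy syllable in the domain; default to the first syllable of the domain = syllable 1.
  → primary stress on syllable 1.
Suffixed `se.ko.lu.mo:.ga:` (5 syllables):
  The final syllable (5, ga:) is extrametrical; the stress domain is syllables 1–4.
  Weights: 1 se L, 2 ko L, 3 lu L, 4 mo: H.
  Heavy syllables in the domain: 4. The rightmost is syllable 4 (mo:).
  → primary stress on syllable 4.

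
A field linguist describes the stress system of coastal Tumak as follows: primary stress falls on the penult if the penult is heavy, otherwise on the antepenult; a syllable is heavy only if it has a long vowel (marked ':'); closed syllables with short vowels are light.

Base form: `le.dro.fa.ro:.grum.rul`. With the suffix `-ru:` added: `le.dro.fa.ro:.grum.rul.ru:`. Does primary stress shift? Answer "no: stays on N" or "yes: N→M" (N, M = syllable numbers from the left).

Base `le.dro.fa.ro:.grum.rul` (6 syllables):
  Weights: 4 ro: H, 5 grum L, 6 rul L.
  The penult (syllable 5, grum) is light, so stress falls on the antepenult (syllable 4, ro:).
  → primary stress on syllable 4.
Suffixed `le.dro.fa.ro:.grum.rul.ru:` (7 syllables):
  Weights: 5 grum L, 6 rul L, 7 ru: H.
  The penult (syllable 6, rul) is light, so stress falls on the antepenult (syllable 5, grum).
  → primary stress on syllable 5.

yes: 4→5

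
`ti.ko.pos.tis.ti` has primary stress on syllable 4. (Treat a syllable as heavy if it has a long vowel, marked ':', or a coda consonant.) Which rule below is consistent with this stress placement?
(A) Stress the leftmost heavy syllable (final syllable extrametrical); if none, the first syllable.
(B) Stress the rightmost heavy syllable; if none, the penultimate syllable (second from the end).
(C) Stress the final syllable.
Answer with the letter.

B

Rule A → syllable 3 (observed: 4).
Rule B → syllable 4 ✓.
Rule C → syllable 5 (observed: 4).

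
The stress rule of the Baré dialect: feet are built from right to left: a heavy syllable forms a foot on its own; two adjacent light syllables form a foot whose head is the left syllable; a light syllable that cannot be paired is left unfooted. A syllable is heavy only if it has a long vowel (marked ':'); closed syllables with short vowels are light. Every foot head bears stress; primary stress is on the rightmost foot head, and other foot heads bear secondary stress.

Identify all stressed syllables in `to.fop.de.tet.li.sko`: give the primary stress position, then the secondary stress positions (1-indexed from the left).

Weights: 1 to L, 2 fop L, 3 de L, 4 tet L, 5 li L, 6 sko L.
Parse right to left (heavy = foot alone; LL = one foot; stranded L unfooted): (ˈto.fop) (ˈde.tet) (ˈli.sko).
Foot heads: 1, 3, 5.
Primary stress on the rightmost head = syllable 5.
Secondary stress on 1, 3: ˌto.fop.ˌde.tet.ˈli.sko.

primary 5, secondary 1, 3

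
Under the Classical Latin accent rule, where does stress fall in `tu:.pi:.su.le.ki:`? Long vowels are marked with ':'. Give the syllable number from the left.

Classical Latin: stress the penult if heavy (long vowel or closed), else the antepenult.
Weights: 3 su L, 4 le L, 5 ki: H.
The penult (syllable 4, le) is light, so stress falls on the antepenult (syllable 3, su).
Stress on syllable 3: tu:.pi:.ˈsu.le.ki:.

3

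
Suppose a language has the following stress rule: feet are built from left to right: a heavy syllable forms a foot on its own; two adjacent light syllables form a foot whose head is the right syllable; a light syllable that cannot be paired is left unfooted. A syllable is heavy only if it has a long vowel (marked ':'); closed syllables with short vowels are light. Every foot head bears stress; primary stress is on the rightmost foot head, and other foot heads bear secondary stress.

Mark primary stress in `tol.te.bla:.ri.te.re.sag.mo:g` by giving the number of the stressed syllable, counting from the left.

8

Weights: 1 tol L, 2 te L, 3 bla: H, 4 ri L, 5 te L, 6 re L, 7 sag L, 8 mo:g H.
Parse left to right (heavy = foot alone; LL = one foot; stranded L unfooted): (tol.ˈte) (ˈbla:) (ri.ˈte) (re.ˈsag) (ˈmo:g).
Foot heads: 2, 3, 5, 7, 8.
Primary stress on the rightmost head = syllable 8.
Primary stress: syllable 8 → tol.te.bla:.ri.te.re.sag.ˈmo:g.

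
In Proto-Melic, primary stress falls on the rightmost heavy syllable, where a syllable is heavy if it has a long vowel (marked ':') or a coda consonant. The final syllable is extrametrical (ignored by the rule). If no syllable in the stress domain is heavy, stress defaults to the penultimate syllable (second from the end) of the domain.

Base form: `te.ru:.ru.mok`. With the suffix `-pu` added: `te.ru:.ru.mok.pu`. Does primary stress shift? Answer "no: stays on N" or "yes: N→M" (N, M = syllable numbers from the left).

yes: 2→4

Base `te.ru:.ru.mok` (4 syllables):
  The final syllable (4, mok) is extrametrical; the stress domain is syllables 1–3.
  Weights: 1 te L, 2 ru: H, 3 ru L.
  Heavy syllables in the domain: 2. The rightmost is syllable 2 (ru:).
  → primary stress on syllable 2.
Suffixed `te.ru:.ru.mok.pu` (5 syllables):
  The final syllable (5, pu) is extrametrical; the stress domain is syllables 1–4.
  Weights: 1 te L, 2 ru: H, 3 ru L, 4 mok H.
  Heavy syllables in the domain: 2, 4. The rightmost is syllable 4 (mok).
  → primary stress on syllable 4.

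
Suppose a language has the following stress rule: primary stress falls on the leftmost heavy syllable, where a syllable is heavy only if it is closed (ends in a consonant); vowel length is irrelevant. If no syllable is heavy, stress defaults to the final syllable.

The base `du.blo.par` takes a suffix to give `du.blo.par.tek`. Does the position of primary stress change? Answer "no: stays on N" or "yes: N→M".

no: stays on 3

Base `du.blo.par` (3 syllables):
  Weights: 1 du L, 2 blo L, 3 par H.
  Heavy syllables in the domain: 3. The leftmost is syllable 3 (par).
  → primary stress on syllable 3.
Suffixed `du.blo.par.tek` (4 syllables):
  Weights: 1 du L, 2 blo L, 3 par H, 4 tek H.
  Heavy syllables in the domain: 3, 4. The leftmost is syllable 3 (par).
  → primary stress on syllable 3.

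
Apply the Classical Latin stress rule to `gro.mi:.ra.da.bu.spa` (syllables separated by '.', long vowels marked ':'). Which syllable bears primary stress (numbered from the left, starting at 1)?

Classical Latin: stress the penult if heavy (long vowel or closed), else the antepenult.
Weights: 4 da L, 5 bu L, 6 spa L.
The penult (syllable 5, bu) is light, so stress falls on the antepenult (syllable 4, da).
Stress on syllable 4: gro.mi:.ra.ˈda.bu.spa.

4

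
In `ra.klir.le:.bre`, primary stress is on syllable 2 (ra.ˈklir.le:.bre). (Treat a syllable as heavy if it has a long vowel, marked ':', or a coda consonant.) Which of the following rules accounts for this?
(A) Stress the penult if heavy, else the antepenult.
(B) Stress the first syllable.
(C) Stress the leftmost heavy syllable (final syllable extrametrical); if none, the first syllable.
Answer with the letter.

C

Rule A → syllable 3 (observed: 2).
Rule B → syllable 1 (observed: 2).
Rule C → syllable 2 ✓.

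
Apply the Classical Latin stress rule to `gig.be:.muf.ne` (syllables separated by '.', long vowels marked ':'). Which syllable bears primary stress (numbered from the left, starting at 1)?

Classical Latin: stress the penult if heavy (long vowel or closed), else the antepenult.
Weights: 2 be: H, 3 muf H, 4 ne L.
The penult (syllable 3, muf) is heavy, so it takes stress.
Stress on syllable 3: gig.be:.ˈmuf.ne.

3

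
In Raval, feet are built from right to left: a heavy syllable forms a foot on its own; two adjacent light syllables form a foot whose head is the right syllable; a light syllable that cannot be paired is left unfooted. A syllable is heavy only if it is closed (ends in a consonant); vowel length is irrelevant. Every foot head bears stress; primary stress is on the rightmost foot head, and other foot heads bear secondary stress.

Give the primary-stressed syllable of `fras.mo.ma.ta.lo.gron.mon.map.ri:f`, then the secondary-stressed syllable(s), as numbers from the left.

primary 9, secondary 1, 3, 5, 6, 7, 8

Weights: 1 fras H, 2 mo L, 3 ma L, 4 ta L, 5 lo L, 6 gron H, 7 mon H, 8 map H, 9 ri:f H.
Parse right to left (heavy = foot alone; LL = one foot; stranded L unfooted): (ˈfras) (mo.ˈma) (ta.ˈlo) (ˈgron) (ˈmon) (ˈmap) (ˈri:f).
Foot heads: 1, 3, 5, 6, 7, 8, 9.
Primary stress on the rightmost head = syllable 9.
Secondary stress on 1, 3, 5, 6, 7, 8: ˌfras.mo.ˌma.ta.ˌlo.ˌgron.ˌmon.ˌmap.ˈri:f.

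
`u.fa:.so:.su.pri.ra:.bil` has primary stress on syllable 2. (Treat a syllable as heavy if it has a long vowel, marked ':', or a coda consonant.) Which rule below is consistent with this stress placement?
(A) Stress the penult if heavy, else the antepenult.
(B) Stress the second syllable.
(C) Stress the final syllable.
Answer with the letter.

Rule A → syllable 6 (observed: 2).
Rule B → syllable 2 ✓.
Rule C → syllable 7 (observed: 2).

B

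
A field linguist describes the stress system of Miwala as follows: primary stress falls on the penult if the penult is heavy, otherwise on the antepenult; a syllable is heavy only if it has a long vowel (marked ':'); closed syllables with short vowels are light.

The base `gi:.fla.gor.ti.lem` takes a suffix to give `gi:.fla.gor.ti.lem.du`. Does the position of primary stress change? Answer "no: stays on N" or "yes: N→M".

yes: 3→4

Base `gi:.fla.gor.ti.lem` (5 syllables):
  Weights: 3 gor L, 4 ti L, 5 lem L.
  The penult (syllable 4, ti) is light, so stress falls on the antepenult (syllable 3, gor).
  → primary stress on syllable 3.
Suffixed `gi:.fla.gor.ti.lem.du` (6 syllables):
  Weights: 4 ti L, 5 lem L, 6 du L.
  The penult (syllable 5, lem) is light, so stress falls on the antepenult (syllable 4, ti).
  → primary stress on syllable 4.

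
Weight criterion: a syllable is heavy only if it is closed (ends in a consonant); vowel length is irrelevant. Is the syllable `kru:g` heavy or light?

`kru:g`: long vowel, closed (coda /g/). Closed (coda /g/) → heavy.

heavy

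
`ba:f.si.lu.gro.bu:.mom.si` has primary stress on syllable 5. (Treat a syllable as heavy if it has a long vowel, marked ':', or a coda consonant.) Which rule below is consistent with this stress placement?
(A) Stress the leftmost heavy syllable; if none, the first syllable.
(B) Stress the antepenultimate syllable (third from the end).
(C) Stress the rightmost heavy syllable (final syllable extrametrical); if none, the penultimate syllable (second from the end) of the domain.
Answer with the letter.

Rule A → syllable 1 (observed: 5).
Rule B → syllable 5 ✓.
Rule C → syllable 6 (observed: 5).

B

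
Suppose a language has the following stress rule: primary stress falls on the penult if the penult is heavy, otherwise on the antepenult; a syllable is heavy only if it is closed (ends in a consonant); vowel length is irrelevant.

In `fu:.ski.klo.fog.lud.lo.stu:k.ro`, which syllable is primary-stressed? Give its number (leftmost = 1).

Weights: 6 lo L, 7 stu:k H, 8 ro L.
The penult (syllable 7, stu:k) is heavy, so it takes stress.
Primary stress: syllable 7 → fu:.ski.klo.fog.lud.lo.ˈstu:k.ro.

7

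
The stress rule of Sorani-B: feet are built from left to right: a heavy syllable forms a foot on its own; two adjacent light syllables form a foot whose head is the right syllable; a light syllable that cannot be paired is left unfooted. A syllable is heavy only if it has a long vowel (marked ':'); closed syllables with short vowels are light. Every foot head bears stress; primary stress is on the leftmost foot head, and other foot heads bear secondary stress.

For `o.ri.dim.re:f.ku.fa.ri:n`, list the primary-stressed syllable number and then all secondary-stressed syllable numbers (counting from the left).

Weights: 1 o L, 2 ri L, 3 dim L, 4 re:f H, 5 ku L, 6 fa L, 7 ri:n H.
Parse left to right (heavy = foot alone; LL = one foot; stranded L unfooted): (o.ˈri) dim (ˈre:f) (ku.ˈfa) (ˈri:n).
Foot heads: 2, 4, 6, 7.
Primary stress on the leftmost head = syllable 2.
Secondary stress on 4, 6, 7: o.ˈri.dim.ˌre:f.ku.ˌfa.ˌri:n.

primary 2, secondary 4, 6, 7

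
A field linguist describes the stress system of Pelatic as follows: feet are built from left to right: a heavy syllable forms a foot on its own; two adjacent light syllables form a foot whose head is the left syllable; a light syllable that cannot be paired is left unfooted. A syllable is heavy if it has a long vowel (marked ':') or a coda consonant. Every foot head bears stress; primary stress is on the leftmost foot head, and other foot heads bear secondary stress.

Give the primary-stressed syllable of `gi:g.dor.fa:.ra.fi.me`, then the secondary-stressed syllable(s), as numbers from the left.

Weights: 1 gi:g H, 2 dor H, 3 fa: H, 4 ra L, 5 fi L, 6 me L.
Parse left to right (heavy = foot alone; LL = one foot; stranded L unfooted): (ˈgi:g) (ˈdor) (ˈfa:) (ˈra.fi) me.
Foot heads: 1, 2, 3, 4.
Primary stress on the leftmost head = syllable 1.
Secondary stress on 2, 3, 4: ˈgi:g.ˌdor.ˌfa:.ˌra.fi.me.

primary 1, secondary 2, 3, 4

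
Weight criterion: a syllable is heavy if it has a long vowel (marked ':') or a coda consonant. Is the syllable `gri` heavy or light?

light

`gri`: short vowel, open (no coda). Short vowel, open → light.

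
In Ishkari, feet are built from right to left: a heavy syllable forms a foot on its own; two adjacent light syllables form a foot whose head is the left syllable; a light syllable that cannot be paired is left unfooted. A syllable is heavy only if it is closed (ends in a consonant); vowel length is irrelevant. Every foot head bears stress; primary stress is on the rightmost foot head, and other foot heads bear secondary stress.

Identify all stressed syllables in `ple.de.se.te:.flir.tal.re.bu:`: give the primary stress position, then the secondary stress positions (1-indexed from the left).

Weights: 1 ple L, 2 de L, 3 se L, 4 te: L, 5 flir H, 6 tal H, 7 re L, 8 bu: L.
Parse right to left (heavy = foot alone; LL = one foot; stranded L unfooted): (ˈple.de) (ˈse.te:) (ˈflir) (ˈtal) (ˈre.bu:).
Foot heads: 1, 3, 5, 6, 7.
Primary stress on the rightmost head = syllable 7.
Secondary stress on 1, 3, 5, 6: ˌple.de.ˌse.te:.ˌflir.ˌtal.ˈre.bu:.

primary 7, secondary 1, 3, 5, 6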